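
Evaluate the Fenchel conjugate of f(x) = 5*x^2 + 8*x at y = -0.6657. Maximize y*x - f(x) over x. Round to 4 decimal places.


f*(y) = sup_x {y*x - a*x^2 - b*x} = sup_x {(y-b)*x - a*x^2}
FOC: (y - b) - 2a*x = 0 => x* = (y - b)/(2a)
x* = (-0.6657 - 8)/(2*5) = -0.8666
f*(-0.6657) = (y-b)^2/(4a) = (-0.6657 - 8)^2/(4*5)
= 75.0944/20 = 3.7547


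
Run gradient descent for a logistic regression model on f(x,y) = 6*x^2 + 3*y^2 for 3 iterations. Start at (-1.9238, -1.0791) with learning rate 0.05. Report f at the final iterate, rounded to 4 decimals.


Gradient descent on f(x,y) = 6*x^2 + 3*y^2.
Starting point: (-1.9238, -1.0791), alpha = 0.05
Step 1: grad_x = 2*6*-1.9238 = -23.0856, grad_y = 2*3*-1.0791 = -6.4746
  x_1 = -1.9238 - 0.05*-23.0856 = -0.7695
  y_1 = -1.0791 - 0.05*-6.4746 = -0.7554
Step 2: grad_x = 2*6*-0.7695 = -9.2342, grad_y = 2*3*-0.7554 = -4.5322
  x_2 = -0.7695 - 0.05*-9.2342 = -0.3078
  y_2 = -0.7554 - 0.05*-4.5322 = -0.5288
Step 3: grad_x = 2*6*-0.3078 = -3.6937, grad_y = 2*3*-0.5288 = -3.1726
  x_3 = -0.3078 - 0.05*-3.6937 = -0.1231
  y_3 = -0.5288 - 0.05*-3.1726 = -0.3701
f(-0.1231, -0.3701) = 6*(-0.1231)^2 + 3*(-0.3701)^2 = 0.5019


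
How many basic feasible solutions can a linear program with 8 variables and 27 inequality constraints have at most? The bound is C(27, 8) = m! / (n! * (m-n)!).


Each vertex corresponds to some choice of n active constraints out of m, so the number of vertices is at most C(m, n) = m! / (n!(m-n)!).
m = 27, n = 8
Numerator: 27 * 26 * 25 * 24 * 23 * 22 * 21 * 20
Denominator: 8! = 40320
C(27, 8) = 2220075


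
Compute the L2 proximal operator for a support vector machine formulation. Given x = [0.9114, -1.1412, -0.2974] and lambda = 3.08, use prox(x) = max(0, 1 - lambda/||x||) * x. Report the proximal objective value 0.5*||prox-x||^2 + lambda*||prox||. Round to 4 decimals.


Step 1: Compute ||x||.
||x|| = 1.4904
Step 2: Compute scaling factor.
scale = max(0, 1 - 3.08/1.4904) = 0.0
Step 3: prox(x) = [0.0, -0.0, -0.0]
||prox(x)|| = 0.0
Step 4: Proximal objective.
0.5*||prox-x||^2 = 1.1107
lambda*||prox|| = 0.0
Total = 1.1107


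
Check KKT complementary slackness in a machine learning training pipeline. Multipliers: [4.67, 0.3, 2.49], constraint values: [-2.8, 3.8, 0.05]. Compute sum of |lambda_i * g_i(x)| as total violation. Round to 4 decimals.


KKT complementary slackness check:
lambda_1 * g_1 = 4.67 * -2.8 = -13.076
lambda_2 * g_2 = 0.3 * 3.8 = 1.14
lambda_3 * g_3 = 2.49 * 0.05 = 0.1245
Total violation = 13.076 + 1.14 + 0.1245 = 14.3405


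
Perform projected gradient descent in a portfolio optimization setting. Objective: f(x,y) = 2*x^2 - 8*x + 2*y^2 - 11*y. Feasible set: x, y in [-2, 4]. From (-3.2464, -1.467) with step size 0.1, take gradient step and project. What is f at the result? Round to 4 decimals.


Step 1: Compute gradient at (-3.2464, -1.467).
grad_x = 2*2*-3.2464 - 8 = -20.9856
grad_y = 2*2*-1.467 - 11 = -16.868
Step 2: Gradient step.
x_raw = -3.2464 - 0.1*-20.9856 = -1.1478
y_raw = -1.467 - 0.1*-16.868 = 0.2198
Step 3: Project onto [-2, 4].
x_proj = clip(-1.1478) = -1.1478
y_proj = clip(0.2198) = 0.2198
Step 4: Evaluate f.
f(-1.1478, 0.2198) = 9.4966


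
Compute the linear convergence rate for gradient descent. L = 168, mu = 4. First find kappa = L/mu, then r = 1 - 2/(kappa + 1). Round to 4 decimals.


Step 1: Compute the condition number.
kappa = L/mu = 168/4 = 42.0
Step 2: Compute the convergence rate.
r = 1 - 2/(kappa + 1) = 1 - 2*mu/(L + mu) = (L - mu)/(L + mu) = 164/172 = 0.9535


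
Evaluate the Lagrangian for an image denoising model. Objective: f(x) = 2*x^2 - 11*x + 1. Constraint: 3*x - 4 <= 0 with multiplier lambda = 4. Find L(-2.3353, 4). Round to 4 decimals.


Step 1: Evaluate f(x).
f(-2.3353) = 2*(-2.3353)^2 - 11*(-2.3353) + 1 = 37.5956
Step 2: Evaluate g(x).
g(-2.3353) = 3*-2.3353 - 4 = -11.0059
Step 3: Compute Lagrangian.
L = 37.5956 + 4*-11.0059 = -6.428


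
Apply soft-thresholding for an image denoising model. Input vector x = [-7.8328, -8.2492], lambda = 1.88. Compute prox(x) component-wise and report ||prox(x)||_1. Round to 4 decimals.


Soft-thresholding with lambda = 1.88:
prox(-7.8328) = sign(-7.8328)*max(|-7.8328| - 1.88, 0) = -5.9528
prox(-8.2492) = sign(-8.2492)*max(|-8.2492| - 1.88, 0) = -6.3692
prox(x) = [-5.9528, -6.3692]
||prox(x)||_1 = 5.9528 + 6.3692 = 12.322


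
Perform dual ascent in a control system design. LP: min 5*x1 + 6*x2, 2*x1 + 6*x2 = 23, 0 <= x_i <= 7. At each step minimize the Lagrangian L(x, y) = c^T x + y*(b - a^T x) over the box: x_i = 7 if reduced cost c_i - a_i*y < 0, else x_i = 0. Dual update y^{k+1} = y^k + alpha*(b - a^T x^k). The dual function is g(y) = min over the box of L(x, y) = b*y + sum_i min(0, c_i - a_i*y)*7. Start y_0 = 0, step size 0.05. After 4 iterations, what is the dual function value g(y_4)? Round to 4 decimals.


Dual ascent for LP: min 5*x1 + 6*x2, 2*x1 + 6*x2 = 23, 0 <= x_i <= 7
Step 1: y^k = 0.0, reduced costs: (5.0, 6.0)
  x^k = (0.0, 0.0), subgradient = b - a^T x = 23.0
  y^{k+1} = 0.0 + 0.05*23.0 = 1.15
Step 2: y^k = 1.15, reduced costs: (2.7, -0.9)
  x^k = (0.0, 7.0), subgradient = b - a^T x = -19.0
  y^{k+1} = 1.15 + 0.05*-19.0 = 0.2
Step 3: y^k = 0.2, reduced costs: (4.6, 4.8)
  x^k = (0.0, 0.0), subgradient = b - a^T x = 23.0
  y^{k+1} = 0.2 + 0.05*23.0 = 1.35
Step 4: y^k = 1.35, reduced costs: (2.3, -2.1)
  x^k = (0.0, 7.0), subgradient = b - a^T x = -19.0
  y^{k+1} = 1.35 + 0.05*-19.0 = 0.4
Dual objective at y_4 = 0.4: reduced costs (4.2, 3.6), box minimizer x = (0.0, 0.0)
g(y_4) = b*y + (c1 - a1*y)*x1 + (c2 - a2*y)*x2 = 23*0.4 + 4.2*0.0 + 3.6*0.0 = 9.2 + 0.0 + 0.0 = 9.2


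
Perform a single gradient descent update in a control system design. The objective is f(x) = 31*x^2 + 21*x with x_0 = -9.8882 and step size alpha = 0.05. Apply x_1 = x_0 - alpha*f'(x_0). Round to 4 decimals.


We compute the gradient at x_0 and apply the update.
f'(x) = 62*x + 21
f'(-9.8882) = 62*-9.8882 + 21 = -592.0684
x_1 = -9.8882 - 0.05*-592.0684 = 19.7152


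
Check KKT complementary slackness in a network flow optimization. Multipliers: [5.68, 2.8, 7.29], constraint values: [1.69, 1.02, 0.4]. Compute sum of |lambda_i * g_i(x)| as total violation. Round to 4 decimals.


KKT complementary slackness check:
lambda_1 * g_1 = 5.68 * 1.69 = 9.5992
lambda_2 * g_2 = 2.8 * 1.02 = 2.856
lambda_3 * g_3 = 7.29 * 0.4 = 2.916
Total violation = 9.5992 + 2.856 + 2.916 = 15.3712


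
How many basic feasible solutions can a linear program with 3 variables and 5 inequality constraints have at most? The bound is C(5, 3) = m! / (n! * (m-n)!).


Each vertex corresponds to some choice of n active constraints out of m, so the number of vertices is at most C(m, n) = m! / (n!(m-n)!).
m = 5, n = 3
Numerator: 5 * 4 * 3
Denominator: 3! = 6
C(5, 3) = 10


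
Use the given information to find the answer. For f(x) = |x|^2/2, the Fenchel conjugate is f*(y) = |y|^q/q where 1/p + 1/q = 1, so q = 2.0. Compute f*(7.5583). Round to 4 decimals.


The conjugate exponent q satisfies 1/p + 1/q = 1.
p = 2, so q = 2/(2 - 1) = 2.0
|y|^q = 7.5583^2.0 = 57.1279
f*(7.5583) = 57.1279 / 2.0 = 28.5639


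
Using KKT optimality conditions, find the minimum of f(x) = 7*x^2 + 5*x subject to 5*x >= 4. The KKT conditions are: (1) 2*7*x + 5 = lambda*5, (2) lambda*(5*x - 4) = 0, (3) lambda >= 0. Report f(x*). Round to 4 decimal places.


Step 1: Try lambda = 0 (constraint inactive).
x_unc = -5/(2*7) = -0.3571
Check: 5*-0.3571 = -1.7855 < 4 -- violated!
Step 2: Constraint must be active: 5*x = 4
x* = 4/5 = 0.8
lambda = (2*7*0.8 + 5)/5 = 3.24
Step 3: Compute optimal value.
f(x*) = 7*0.8^2 + 5*0.8 = 8.48


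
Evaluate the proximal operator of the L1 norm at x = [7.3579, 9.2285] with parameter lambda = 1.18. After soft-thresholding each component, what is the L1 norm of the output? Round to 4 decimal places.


Soft-thresholding with lambda = 1.18:
prox(7.3579) = sign(7.3579)*max(|7.3579| - 1.18, 0) = 6.1779
prox(9.2285) = sign(9.2285)*max(|9.2285| - 1.18, 0) = 8.0485
prox(x) = [6.1779, 8.0485]
||prox(x)||_1 = 6.1779 + 8.0485 = 14.2264


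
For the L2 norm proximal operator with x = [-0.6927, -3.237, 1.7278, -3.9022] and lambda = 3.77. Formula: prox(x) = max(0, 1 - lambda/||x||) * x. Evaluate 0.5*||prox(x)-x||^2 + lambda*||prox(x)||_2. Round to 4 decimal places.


Step 1: Compute ||x||.
||x|| = 5.401
Step 2: Compute scaling factor.
scale = max(0, 1 - 3.77/5.401) = 0.302
Step 3: prox(x) = [-0.2092, -0.9775, 0.5218, -1.1784]
||prox(x)|| = 1.631
Step 4: Proximal objective.
0.5*||prox-x||^2 = 7.1065
lambda*||prox|| = 6.1489
Total = 13.2552


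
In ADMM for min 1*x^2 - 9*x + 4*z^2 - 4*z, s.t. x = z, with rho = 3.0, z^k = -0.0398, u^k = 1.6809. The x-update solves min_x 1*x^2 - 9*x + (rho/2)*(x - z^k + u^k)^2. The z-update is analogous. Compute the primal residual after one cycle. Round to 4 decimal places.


ADMM iteration with rho = 3.0, z^k = -0.0398, u^k = 1.6809
Step 1: x-update.
Minimize 1*x^2 - 9*x + (3.0/2)*(x + 0.0398 + 1.6809)^2
FOC: (2*1 + 3.0)*x = 9 + 3.0*(-0.0398 - 1.6809)
x^{k+1} = 0.7676
Step 2: z-update.
Minimize 4*z^2 - 4*z + (3.0/2)*(0.7676 - z + 1.6809)^2
FOC: (2*4 + 3.0)*z = 4 + 3.0*(0.7676 + 1.6809)
z^{k+1} = 1.0314
Step 3: u-update.
u^{k+1} = 1.6809 + 0.7676 - 1.0314 = 1.4171
Step 4: Primal residual = |0.7676 - 1.0314| = 0.2638


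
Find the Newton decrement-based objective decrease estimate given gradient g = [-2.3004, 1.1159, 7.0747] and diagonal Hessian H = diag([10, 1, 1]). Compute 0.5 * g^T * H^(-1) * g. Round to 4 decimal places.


Step 1: H is diagonal, so H^(-1) * g = [-0.23, 1.1159, 7.0747].
Step 2: g^T H^(-1) g = sum_i g_i^2 / H_ii
  = (-2.3004)^2/10 + (1.1159)^2/1 + (7.0747)^2/1
  = 0.5292 + 1.2452 + 50.0514 = 51.8258
Step 3: Objective decrease = 0.5 * g^T H^(-1) g = 25.9129


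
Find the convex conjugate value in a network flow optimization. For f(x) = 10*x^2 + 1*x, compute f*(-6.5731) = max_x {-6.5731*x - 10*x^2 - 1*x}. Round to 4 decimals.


f*(y) = sup_x {y*x - a*x^2 - b*x} = sup_x {(y-b)*x - a*x^2}
FOC: (y - b) - 2a*x = 0 => x* = (y - b)/(2a)
x* = (-6.5731 - 1)/(2*10) = -0.3787
f*(-6.5731) = (y-b)^2/(4a) = (-6.5731 - 1)^2/(4*10)
= 57.3518/40 = 1.4338


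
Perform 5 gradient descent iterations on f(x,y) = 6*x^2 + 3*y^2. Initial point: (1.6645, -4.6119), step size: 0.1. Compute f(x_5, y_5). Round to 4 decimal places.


Gradient descent on f(x,y) = 6*x^2 + 3*y^2.
Starting point: (1.6645, -4.6119), alpha = 0.1
Step 1: grad_x = 2*6*1.6645 = 19.974, grad_y = 2*3*-4.6119 = -27.6714
  x_1 = 1.6645 - 0.1*19.974 = -0.3329
  y_1 = -4.6119 - 0.1*-27.6714 = -1.8448
Step 2: grad_x = 2*6*-0.3329 = -3.9948, grad_y = 2*3*-1.8448 = -11.0686
  x_2 = -0.3329 - 0.1*-3.9948 = 0.0666
  y_2 = -1.8448 - 0.1*-11.0686 = -0.7379
Step 3: grad_x = 2*6*0.0666 = 0.799, grad_y = 2*3*-0.7379 = -4.4274
  x_3 = 0.0666 - 0.1*0.799 = -0.0133
  y_3 = -0.7379 - 0.1*-4.4274 = -0.2952
Step 4: grad_x = 2*6*-0.0133 = -0.1598, grad_y = 2*3*-0.2952 = -1.771
  x_4 = -0.0133 - 0.1*-0.1598 = 0.0027
  y_4 = -0.2952 - 0.1*-1.771 = -0.1181
Step 5: grad_x = 2*6*0.0027 = 0.032, grad_y = 2*3*-0.1181 = -0.7084
  x_5 = 0.0027 - 0.1*0.032 = -0.0005
  y_5 = -0.1181 - 0.1*-0.7084 = -0.0472
f(-0.0005, -0.0472) = 6*(-0.0005)^2 + 3*(-0.0472)^2 = 0.0067


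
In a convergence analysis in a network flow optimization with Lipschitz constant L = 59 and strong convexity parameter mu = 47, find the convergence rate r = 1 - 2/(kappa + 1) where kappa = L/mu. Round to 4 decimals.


Step 1: Compute the condition number.
kappa = L/mu = 59/47 = 1.2553
Step 2: Compute the convergence rate.
r = 1 - 2/(kappa + 1) = 1 - 2*mu/(L + mu) = (L - mu)/(L + mu) = 12/106 = 0.1132


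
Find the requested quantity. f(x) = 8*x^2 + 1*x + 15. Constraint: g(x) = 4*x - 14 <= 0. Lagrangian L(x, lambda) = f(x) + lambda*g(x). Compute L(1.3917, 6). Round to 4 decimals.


Step 1: Evaluate f(x).
f(1.3917) = 8*1.3917^2 + 1*1.3917 + 15 = 31.8863
Step 2: Evaluate g(x).
g(1.3917) = 4*1.3917 - 14 = -8.4332
Step 3: Compute Lagrangian.
L = 31.8863 + 6*-8.4332 = -18.7129


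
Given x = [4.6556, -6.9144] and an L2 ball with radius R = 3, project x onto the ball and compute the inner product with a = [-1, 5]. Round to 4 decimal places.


Step 1: Compute ||x|| (intermediates to 6 decimals).
||x|| = sqrt(4.6556^2 + (-6.9144)^2) = 8.335679
Step 2: Project.
Since ||x|| > R, scale = R/||x|| = 3/8.335679 = 0.359899, proj(x) = scale * x
proj(x) = [1.675546, -2.488486]
Step 3: Dot product.
a^T * proj(x) = -1*1.675546 + 5*(-2.488486) = -14.118


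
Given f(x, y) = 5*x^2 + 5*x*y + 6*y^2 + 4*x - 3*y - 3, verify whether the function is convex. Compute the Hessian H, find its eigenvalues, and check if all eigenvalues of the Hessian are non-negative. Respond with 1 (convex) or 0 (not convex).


The Hessian of f(x,y) = 5*x^2 + 5*x*y + 6*y^2 + 4*x - 3*y - 3 is:
H = [[10, 5], [5, 12]]
Trace = 10 + 12 = 22
Determinant = 10*12 - (5)^2 = 95
Discriminant = (22)^2 - 4*95 = 104.0
Eigenvalues: lambda_1 = 5.901, lambda_2 = 16.099
The function is convex.

1


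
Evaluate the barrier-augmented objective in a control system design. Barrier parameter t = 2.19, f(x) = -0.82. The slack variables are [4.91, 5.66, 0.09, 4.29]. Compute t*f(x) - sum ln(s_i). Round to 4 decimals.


Step 1: Compute log-barrier.
ln values: [1.5913, 1.7334, -2.4079, 1.4563]
phi = -(1.5913 + 1.7334 - 2.4079 + 1.4563) = -2.373
Step 2: Compute augmented objective.
t*f(x) = 2.19*-0.82 = -1.7958
Total = -1.7958 - 2.373 = -4.1688


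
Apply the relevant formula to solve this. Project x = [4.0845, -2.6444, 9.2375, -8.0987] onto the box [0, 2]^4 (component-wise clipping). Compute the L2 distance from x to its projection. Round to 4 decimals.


Project each component onto [0, 2].
clip(4.0845) = 2.0, clip(-2.6444) = 0.0, clip(9.2375) = 2.0, clip(-8.0987) = 0.0
Projection = [2.0, 0.0, 2.0, 0.0]
Squared diffs: [4.3451, 6.9929, 52.3814, 65.5889]
Distance = sqrt(129.3083) = 11.3714


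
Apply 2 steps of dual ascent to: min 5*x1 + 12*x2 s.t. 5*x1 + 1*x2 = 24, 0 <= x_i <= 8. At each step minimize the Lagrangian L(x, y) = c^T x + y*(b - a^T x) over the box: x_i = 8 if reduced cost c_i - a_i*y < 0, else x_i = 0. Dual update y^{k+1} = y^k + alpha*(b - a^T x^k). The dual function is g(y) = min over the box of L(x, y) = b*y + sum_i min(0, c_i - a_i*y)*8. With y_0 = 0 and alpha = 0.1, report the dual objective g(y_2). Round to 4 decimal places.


Dual ascent for LP: min 5*x1 + 12*x2, 5*x1 + 1*x2 = 24, 0 <= x_i <= 8
Step 1: y^k = 0.0, reduced costs: (5.0, 12.0)
  x^k = (0.0, 0.0), subgradient = b - a^T x = 24.0
  y^{k+1} = 0.0 + 0.1*24.0 = 2.4
Step 2: y^k = 2.4, reduced costs: (-7.0, 9.6)
  x^k = (8.0, 0.0), subgradient = b - a^T x = -16.0
  y^{k+1} = 2.4 + 0.1*-16.0 = 0.8
Dual objective at y_2 = 0.8: reduced costs (1.0, 11.2), box minimizer x = (0.0, 0.0)
g(y_2) = b*y + (c1 - a1*y)*x1 + (c2 - a2*y)*x2 = 24*0.8 + 1.0*0.0 + 11.2*0.0 = 19.2 + 0.0 + 0.0 = 19.2


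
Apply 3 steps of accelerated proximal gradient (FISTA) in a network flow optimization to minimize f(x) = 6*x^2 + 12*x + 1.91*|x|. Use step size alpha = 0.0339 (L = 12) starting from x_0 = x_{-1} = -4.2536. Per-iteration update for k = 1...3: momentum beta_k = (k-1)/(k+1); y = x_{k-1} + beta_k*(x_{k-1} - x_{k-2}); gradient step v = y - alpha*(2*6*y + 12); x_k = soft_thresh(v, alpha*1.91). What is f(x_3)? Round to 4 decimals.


FISTA on f(x) = 6*x^2 + 12*x + 1.91*|x|
L = 12, alpha = 0.0339
Iteration 1: beta = 0.0, y = -4.2536 + 0.0*(-4.2536 + 4.2536) = -4.2536
  grad(y) = -39.0432, v = y - alpha*grad = -2.93
  prox(v) = soft_thresh(-2.93, 0.0647) = -2.8653
Iteration 2: beta = 0.3333, y = -2.8653 + 0.3333*(-2.8653 + 4.2536) = -2.4025
  grad(y) = -16.8302, v = y - alpha*grad = -1.832
  prox(v) = soft_thresh(-1.832, 0.0647) = -1.7672
Iteration 3: beta = 0.5, y = -1.7672 + 0.5*(-1.7672 + 2.8653) = -1.2182
  grad(y) = -2.6183, v = y - alpha*grad = -1.1294
  prox(v) = soft_thresh(-1.1294, 0.0647) = -1.0647
f(x_3) = 6*(-1.0647)^2 + 12*(-1.0647) + 1.91*|-1.0647| = -3.9414


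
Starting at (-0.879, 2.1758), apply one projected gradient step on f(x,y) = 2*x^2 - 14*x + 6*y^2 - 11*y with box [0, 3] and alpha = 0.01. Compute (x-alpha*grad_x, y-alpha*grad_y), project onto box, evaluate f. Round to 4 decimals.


Step 1: Compute gradient at (-0.879, 2.1758).
grad_x = 2*2*-0.879 - 14 = -17.516
grad_y = 2*6*2.1758 - 11 = 15.1096
Step 2: Gradient step.
x_raw = -0.879 - 0.01*-17.516 = -0.7038
y_raw = 2.1758 - 0.01*15.1096 = 2.0247
Step 3: Project onto [0, 3].
x_proj = clip(-0.7038) = 0.0
y_proj = clip(2.0247) = 2.0247
Step 4: Evaluate f.
f(0.0, 2.0247) = 2.3248


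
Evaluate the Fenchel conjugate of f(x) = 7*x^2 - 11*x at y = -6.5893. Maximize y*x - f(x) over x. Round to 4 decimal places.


f*(y) = sup_x {y*x - a*x^2 - b*x} = sup_x {(y-b)*x - a*x^2}
FOC: (y - b) - 2a*x = 0 => x* = (y - b)/(2a)
x* = (-6.5893 + 11)/(2*7) = 0.3151
f*(-6.5893) = (y-b)^2/(4a) = (-6.5893 + 11)^2/(4*7)
= 19.4543/28 = 0.6948


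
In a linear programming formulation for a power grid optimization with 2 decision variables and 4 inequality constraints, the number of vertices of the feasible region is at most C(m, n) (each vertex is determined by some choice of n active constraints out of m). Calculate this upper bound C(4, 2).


Each vertex corresponds to some choice of n active constraints out of m, so the number of vertices is at most C(m, n) = m! / (n!(m-n)!).
m = 4, n = 2
Numerator: 4 * 3
Denominator: 2! = 2
C(4, 2) = 6


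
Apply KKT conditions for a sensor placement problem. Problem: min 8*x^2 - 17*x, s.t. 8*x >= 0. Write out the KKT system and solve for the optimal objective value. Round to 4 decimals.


Step 1: Try lambda = 0 (constraint inactive).
Stationarity: 2*8*x - 17 = 0
x* = 17/(2*8) = 1.0625
Check constraint: 8*1.0625 = 8.5 >= 0 -- satisfied.
Step 2: Compute optimal value.
f(x*) = 8*1.0625^2 - 17*1.0625 = -9.0313


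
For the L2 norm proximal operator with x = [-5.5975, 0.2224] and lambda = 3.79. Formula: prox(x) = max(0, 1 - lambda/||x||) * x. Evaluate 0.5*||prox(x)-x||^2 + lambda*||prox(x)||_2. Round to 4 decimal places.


Step 1: Compute ||x||.
||x|| = 5.6019
Step 2: Compute scaling factor.
scale = max(0, 1 - 3.79/5.6019) = 0.3234
Step 3: prox(x) = [-1.8105, 0.0719]
||prox(x)|| = 1.8119
Step 4: Proximal objective.
0.5*||prox-x||^2 = 7.1821
lambda*||prox|| = 6.8671
Total = 14.0492


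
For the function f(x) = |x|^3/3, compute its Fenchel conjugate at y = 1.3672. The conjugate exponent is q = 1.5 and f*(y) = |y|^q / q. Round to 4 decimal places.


The conjugate exponent q satisfies 1/p + 1/q = 1.
p = 3, so q = 3/(3 - 1) = 1.5
|y|^q = 1.3672^1.5 = 1.5986
f*(1.3672) = 1.5986 / 1.5 = 1.0658


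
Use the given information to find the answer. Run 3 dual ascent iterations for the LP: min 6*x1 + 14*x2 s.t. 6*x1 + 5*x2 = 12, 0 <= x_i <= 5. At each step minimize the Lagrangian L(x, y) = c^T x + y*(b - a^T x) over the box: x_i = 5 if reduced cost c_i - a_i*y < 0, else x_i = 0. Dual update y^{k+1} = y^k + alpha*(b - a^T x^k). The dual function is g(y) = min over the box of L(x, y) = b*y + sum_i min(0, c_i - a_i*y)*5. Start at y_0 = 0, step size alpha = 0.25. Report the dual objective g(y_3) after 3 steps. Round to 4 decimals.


Dual ascent for LP: min 6*x1 + 14*x2, 6*x1 + 5*x2 = 12, 0 <= x_i <= 5
Step 1: y^k = 0.0, reduced costs: (6.0, 14.0)
  x^k = (0.0, 0.0), subgradient = b - a^T x = 12.0
  y^{k+1} = 0.0 + 0.25*12.0 = 3.0
Step 2: y^k = 3.0, reduced costs: (-12.0, -1.0)
  x^k = (5.0, 5.0), subgradient = b - a^T x = -43.0
  y^{k+1} = 3.0 + 0.25*-43.0 = -7.75
Step 3: y^k = -7.75, reduced costs: (52.5, 52.75)
  x^k = (0.0, 0.0), subgradient = b - a^T x = 12.0
  y^{k+1} = -7.75 + 0.25*12.0 = -4.75
Dual objective at y_3 = -4.75: reduced costs (34.5, 37.75), box minimizer x = (0.0, 0.0)
g(y_3) = b*y + (c1 - a1*y)*x1 + (c2 - a2*y)*x2 = 12*(-4.75) + 34.5*0.0 + 37.75*0.0 = -57.0 + 0.0 + 0.0 = -57.0


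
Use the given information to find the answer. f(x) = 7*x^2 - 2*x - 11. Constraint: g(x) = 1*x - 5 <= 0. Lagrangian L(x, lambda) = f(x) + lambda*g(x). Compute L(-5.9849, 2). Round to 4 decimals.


Step 1: Evaluate f(x).
f(-5.9849) = 7*(-5.9849)^2 - 2*(-5.9849) - 11 = 251.703
Step 2: Evaluate g(x).
g(-5.9849) = 1*-5.9849 - 5 = -10.9849
Step 3: Compute Lagrangian.
L = 251.703 + 2*-10.9849 = 229.7332


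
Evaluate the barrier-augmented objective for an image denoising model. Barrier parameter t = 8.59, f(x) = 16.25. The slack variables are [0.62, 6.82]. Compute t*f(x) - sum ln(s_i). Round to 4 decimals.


Step 1: Compute log-barrier.
ln values: [-0.478, 1.9199]
phi = -(-0.478 + 1.9199) = -1.4418
Step 2: Compute augmented objective.
t*f(x) = 8.59*16.25 = 139.5875
Total = 139.5875 - 1.4418 = 138.1457


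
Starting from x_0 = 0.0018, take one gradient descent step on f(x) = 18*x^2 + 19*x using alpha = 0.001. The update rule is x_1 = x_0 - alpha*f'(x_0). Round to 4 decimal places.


We compute the gradient at x_0 and apply the update.
f'(x) = 36*x + 19
f'(0.0018) = 36*0.0018 + 19 = 19.0648
x_1 = 0.0018 - 0.001*19.0648 = -0.0173


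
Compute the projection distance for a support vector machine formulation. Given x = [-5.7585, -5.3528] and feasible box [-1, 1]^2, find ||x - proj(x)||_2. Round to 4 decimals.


Project each component onto [-1, 1].
clip(-5.7585) = -1.0, clip(-5.3528) = -1.0
Projection = [-1.0, -1.0]
Squared diffs: [22.6433, 18.9469]
Distance = sqrt(41.5902) = 6.449


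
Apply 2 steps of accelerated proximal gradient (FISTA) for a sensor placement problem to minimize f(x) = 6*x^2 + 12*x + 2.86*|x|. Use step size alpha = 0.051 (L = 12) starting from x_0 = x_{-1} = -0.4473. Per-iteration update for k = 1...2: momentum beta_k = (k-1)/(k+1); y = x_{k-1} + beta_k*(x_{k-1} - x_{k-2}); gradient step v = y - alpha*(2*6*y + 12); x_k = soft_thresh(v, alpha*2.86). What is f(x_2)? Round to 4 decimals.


FISTA on f(x) = 6*x^2 + 12*x + 2.86*|x|
L = 12, alpha = 0.051
Iteration 1: beta = 0.0, y = -0.4473 + 0.0*(-0.4473 + 0.4473) = -0.4473
  grad(y) = 6.6324, v = y - alpha*grad = -0.7856
  prox(v) = soft_thresh(-0.7856, 0.1459) = -0.6397
Iteration 2: beta = 0.3333, y = -0.6397 + 0.3333*(-0.6397 + 0.4473) = -0.7038
  grad(y) = 3.5541, v = y - alpha*grad = -0.8851
  prox(v) = soft_thresh(-0.8851, 0.1459) = -0.7392
f(x_2) = 6*(-0.7392)^2 + 12*(-0.7392) + 2.86*|-0.7392| = -3.4778


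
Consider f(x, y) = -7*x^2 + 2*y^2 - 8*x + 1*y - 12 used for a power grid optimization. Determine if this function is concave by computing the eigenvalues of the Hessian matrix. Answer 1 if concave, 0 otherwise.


The Hessian of f(x,y) = -7*x^2 + 2*y^2 - 8*x + 1*y - 12 is:
H = [[-14, 0], [0, 4]]
Trace = -14 + 4 = -10
Determinant = -14*4 - (0)^2 = -56
Discriminant = (-10)^2 - 4*-56 = 324.0
Eigenvalues: lambda_1 = -14.0, lambda_2 = 4.0
The function is not concave.

0


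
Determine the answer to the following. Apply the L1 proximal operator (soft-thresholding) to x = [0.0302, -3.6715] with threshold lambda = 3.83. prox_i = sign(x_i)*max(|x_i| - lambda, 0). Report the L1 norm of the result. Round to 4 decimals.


Soft-thresholding with lambda = 3.83:
prox(0.0302) = sign(0.0302)*max(|0.0302| - 3.83, 0) = 0.0
prox(-3.6715) = sign(-3.6715)*max(|-3.6715| - 3.83, 0) = 0.0
prox(x) = [0.0, 0.0]
||prox(x)||_1 = 0.0 + 0.0 = 0.0


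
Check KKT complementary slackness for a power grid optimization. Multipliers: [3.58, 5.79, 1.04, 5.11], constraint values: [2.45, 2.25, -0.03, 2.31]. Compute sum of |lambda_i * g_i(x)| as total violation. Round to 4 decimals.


KKT complementary slackness check:
lambda_1 * g_1 = 3.58 * 2.45 = 8.771
lambda_2 * g_2 = 5.79 * 2.25 = 13.0275
lambda_3 * g_3 = 1.04 * -0.03 = -0.0312
lambda_4 * g_4 = 5.11 * 2.31 = 11.8041
Total violation = 8.771 + 13.0275 + 0.0312 + 11.8041 = 33.6338


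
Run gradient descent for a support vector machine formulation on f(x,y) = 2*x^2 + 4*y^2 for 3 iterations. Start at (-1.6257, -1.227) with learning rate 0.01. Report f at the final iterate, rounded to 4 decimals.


Gradient descent on f(x,y) = 2*x^2 + 4*y^2.
Starting point: (-1.6257, -1.227), alpha = 0.01
Step 1: grad_x = 2*2*-1.6257 = -6.5028, grad_y = 2*4*-1.227 = -9.816
  x_1 = -1.6257 - 0.01*-6.5028 = -1.5607
  y_1 = -1.227 - 0.01*-9.816 = -1.1288
Step 2: grad_x = 2*2*-1.5607 = -6.2427, grad_y = 2*4*-1.1288 = -9.0307
  x_2 = -1.5607 - 0.01*-6.2427 = -1.4982
  y_2 = -1.1288 - 0.01*-9.0307 = -1.0385
Step 3: grad_x = 2*2*-1.4982 = -5.993, grad_y = 2*4*-1.0385 = -8.3083
  x_3 = -1.4982 - 0.01*-5.993 = -1.4383
  y_3 = -1.0385 - 0.01*-8.3083 = -0.9555
f(-1.4383, -0.9555) = 2*(-1.4383)^2 + 4*(-0.9555)^2 = 7.789


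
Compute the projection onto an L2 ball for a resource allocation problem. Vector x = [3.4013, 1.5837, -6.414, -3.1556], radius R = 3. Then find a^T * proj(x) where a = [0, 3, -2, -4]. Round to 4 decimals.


Step 1: Compute ||x|| (intermediates to 6 decimals).
||x|| = sqrt(3.4013^2 + 1.5837^2 + (-6.414)^2 + (-3.1556)^2) = 8.073051
Step 2: Project.
Since ||x|| > R, scale = R/||x|| = 3/8.073051 = 0.371607, proj(x) = scale * x
proj(x) = [1.263947, 0.588514, -2.383487, -1.172643]
Step 3: Dot product.
a^T * proj(x) = 0*1.263947 + 3*0.588514 - 2*(-2.383487) - 4*(-1.172643) = 11.2231


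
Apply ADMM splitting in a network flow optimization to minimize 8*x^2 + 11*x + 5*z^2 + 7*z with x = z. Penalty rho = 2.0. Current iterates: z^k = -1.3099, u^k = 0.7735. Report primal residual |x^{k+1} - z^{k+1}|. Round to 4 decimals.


ADMM iteration with rho = 2.0, z^k = -1.3099, u^k = 0.7735
Step 1: x-update.
Minimize 8*x^2 + 11*x + (2.0/2)*(x + 1.3099 + 0.7735)^2
FOC: (2*8 + 2.0)*x = -11 + 2.0*(-1.3099 - 0.7735)
x^{k+1} = -0.8426
Step 2: z-update.
Minimize 5*z^2 + 7*z + (2.0/2)*(-0.8426 - z + 0.7735)^2
FOC: (2*5 + 2.0)*z = -7 + 2.0*(-0.8426 + 0.7735)
z^{k+1} = -0.5949
Step 3: u-update.
u^{k+1} = 0.7735 - 0.8426 + 0.5949 = 0.5258
Step 4: Primal residual = |-0.8426 + 0.5949| = 0.2478


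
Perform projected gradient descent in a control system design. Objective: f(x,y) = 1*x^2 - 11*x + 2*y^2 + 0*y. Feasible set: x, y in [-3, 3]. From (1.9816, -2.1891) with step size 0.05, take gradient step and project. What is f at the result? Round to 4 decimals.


Step 1: Compute gradient at (1.9816, -2.1891).
grad_x = 2*1*1.9816 - 11 = -7.0368
grad_y = 2*2*-2.1891 + 0 = -8.7564
Step 2: Gradient step.
x_raw = 1.9816 - 0.05*-7.0368 = 2.3334
y_raw = -2.1891 - 0.05*-8.7564 = -1.7513
Step 3: Project onto [-3, 3].
x_proj = clip(2.3334) = 2.3334
y_proj = clip(-1.7513) = -1.7513
Step 4: Evaluate f.
f(2.3334, -1.7513) = -14.0889


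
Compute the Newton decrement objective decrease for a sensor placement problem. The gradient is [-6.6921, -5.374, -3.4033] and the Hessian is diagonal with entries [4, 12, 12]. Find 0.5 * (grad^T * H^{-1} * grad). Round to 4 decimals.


Step 1: H is diagonal, so H^(-1) * g = [-1.673, -0.4478, -0.2836].
Step 2: g^T H^(-1) g = sum_i g_i^2 / H_ii
  = (-6.6921)^2/4 + (-5.374)^2/12 + (-3.4033)^2/12
  = 11.1961 + 2.4067 + 0.9652 = 14.5679
Step 3: Objective decrease = 0.5 * g^T H^(-1) g = 7.284


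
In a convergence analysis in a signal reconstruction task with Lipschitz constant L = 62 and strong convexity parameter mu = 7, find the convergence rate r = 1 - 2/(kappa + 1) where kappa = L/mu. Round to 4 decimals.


Step 1: Compute the condition number.
kappa = L/mu = 62/7 = 8.8571
Step 2: Compute the convergence rate.
r = 1 - 2/(kappa + 1) = 1 - 2*mu/(L + mu) = (L - mu)/(L + mu) = 55/69 = 0.7971


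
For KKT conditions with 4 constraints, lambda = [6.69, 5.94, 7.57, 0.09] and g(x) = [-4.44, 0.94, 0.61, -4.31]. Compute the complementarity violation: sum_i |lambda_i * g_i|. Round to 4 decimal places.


KKT complementary slackness check:
lambda_1 * g_1 = 6.69 * -4.44 = -29.7036
lambda_2 * g_2 = 5.94 * 0.94 = 5.5836
lambda_3 * g_3 = 7.57 * 0.61 = 4.6177
lambda_4 * g_4 = 0.09 * -4.31 = -0.3879
Total violation = 29.7036 + 5.5836 + 4.6177 + 0.3879 = 40.2928


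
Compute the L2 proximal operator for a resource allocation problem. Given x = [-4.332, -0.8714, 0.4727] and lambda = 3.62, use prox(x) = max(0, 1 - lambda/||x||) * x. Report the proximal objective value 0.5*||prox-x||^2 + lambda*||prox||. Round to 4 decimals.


Step 1: Compute ||x||.
||x|| = 4.444
Step 2: Compute scaling factor.
scale = max(0, 1 - 3.62/4.444) = 0.1854
Step 3: prox(x) = [-0.8032, -0.1616, 0.0876]
||prox(x)|| = 0.824
Step 4: Proximal objective.
0.5*||prox-x||^2 = 6.5522
lambda*||prox|| = 2.9829
Total = 9.535


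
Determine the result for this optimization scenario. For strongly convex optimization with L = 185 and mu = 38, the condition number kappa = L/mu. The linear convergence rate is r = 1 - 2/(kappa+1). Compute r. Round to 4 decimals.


Step 1: Compute the condition number.
kappa = L/mu = 185/38 = 4.8684
Step 2: Compute the convergence rate.
r = 1 - 2/(kappa + 1) = 1 - 2*mu/(L + mu) = (L - mu)/(L + mu) = 147/223 = 0.6592


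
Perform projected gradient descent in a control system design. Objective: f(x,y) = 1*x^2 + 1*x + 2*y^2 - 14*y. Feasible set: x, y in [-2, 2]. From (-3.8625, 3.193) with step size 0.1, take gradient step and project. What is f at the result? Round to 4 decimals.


Step 1: Compute gradient at (-3.8625, 3.193).
grad_x = 2*1*-3.8625 + 1 = -6.725
grad_y = 2*2*3.193 - 14 = -1.228
Step 2: Gradient step.
x_raw = -3.8625 - 0.1*-6.725 = -3.19
y_raw = 3.193 - 0.1*-1.228 = 3.3158
Step 3: Project onto [-2, 2].
x_proj = clip(-3.19) = -2.0
y_proj = clip(3.3158) = 2.0
Step 4: Evaluate f.
f(-2.0, 2.0) = -18.0


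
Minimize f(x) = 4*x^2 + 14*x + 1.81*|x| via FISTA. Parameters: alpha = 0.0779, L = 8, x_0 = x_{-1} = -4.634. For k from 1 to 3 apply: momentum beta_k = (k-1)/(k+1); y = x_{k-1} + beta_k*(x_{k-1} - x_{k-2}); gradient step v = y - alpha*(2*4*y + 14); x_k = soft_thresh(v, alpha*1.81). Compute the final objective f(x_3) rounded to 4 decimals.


FISTA on f(x) = 4*x^2 + 14*x + 1.81*|x|
L = 8, alpha = 0.0779
Iteration 1: beta = 0.0, y = -4.634 + 0.0*(-4.634 + 4.634) = -4.634
  grad(y) = -23.072, v = y - alpha*grad = -2.8367
  prox(v) = soft_thresh(-2.8367, 0.141) = -2.6957
Iteration 2: beta = 0.3333, y = -2.6957 + 0.3333*(-2.6957 + 4.634) = -2.0496
  grad(y) = -2.3967, v = y - alpha*grad = -1.8629
  prox(v) = soft_thresh(-1.8629, 0.141) = -1.7219
Iteration 3: beta = 0.5, y = -1.7219 + 0.5*(-1.7219 + 2.6957) = -1.235
  grad(y) = 4.1201, v = y - alpha*grad = -1.5559
  prox(v) = soft_thresh(-1.5559, 0.141) = -1.4149
f(x_3) = 4*(-1.4149)^2 + 14*(-1.4149) + 1.81*|-1.4149| = -9.2399


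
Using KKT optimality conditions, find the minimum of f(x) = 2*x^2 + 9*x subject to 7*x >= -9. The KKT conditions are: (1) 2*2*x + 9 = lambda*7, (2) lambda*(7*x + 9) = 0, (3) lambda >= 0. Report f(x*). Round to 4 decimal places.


Step 1: Try lambda = 0 (constraint inactive).
x_unc = -9/(2*2) = -2.25
Check: 7*-2.25 = -15.75 < -9 -- violated!
Step 2: Constraint must be active: 7*x = -9
x* = -9/7 = -1.2857 (rounded; the exact value -9/7 is used below)
lambda = (2*2*(-9/7) + 9)/7 = 0.551
Step 3: Compute optimal value.
f(x*) = 2*(-9/7)^2 + 9*(-9/7) = -8.2653


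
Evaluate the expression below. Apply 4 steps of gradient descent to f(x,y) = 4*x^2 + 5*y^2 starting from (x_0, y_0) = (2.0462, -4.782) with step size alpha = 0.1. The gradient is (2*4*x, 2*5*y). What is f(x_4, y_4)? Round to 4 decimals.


Gradient descent on f(x,y) = 4*x^2 + 5*y^2.
Starting point: (2.0462, -4.782), alpha = 0.1
Step 1: grad_x = 2*4*2.0462 = 16.3696, grad_y = 2*5*-4.782 = -47.82
  x_1 = 2.0462 - 0.1*16.3696 = 0.4092
  y_1 = -4.782 - 0.1*-47.82 = 0.0
Step 2: grad_x = 2*4*0.4092 = 3.2739, grad_y = 2*5*0.0 = 0.0
  x_2 = 0.4092 - 0.1*3.2739 = 0.0818
  y_2 = 0.0 - 0.1*0.0 = 0.0
Step 3: grad_x = 2*4*0.0818 = 0.6548, grad_y = 2*5*0.0 = 0.0
  x_3 = 0.0818 - 0.1*0.6548 = 0.0164
  y_3 = 0.0 - 0.1*0.0 = 0.0
Step 4: grad_x = 2*4*0.0164 = 0.131, grad_y = 2*5*0.0 = 0.0
  x_4 = 0.0164 - 0.1*0.131 = 0.0033
  y_4 = 0.0 - 0.1*0.0 = 0.0
f(0.0033, 0.0) = 4*0.0033^2 + 5*0.0^2 = 0.0


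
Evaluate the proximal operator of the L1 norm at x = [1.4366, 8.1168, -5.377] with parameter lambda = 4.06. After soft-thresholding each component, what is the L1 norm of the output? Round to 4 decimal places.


Soft-thresholding with lambda = 4.06:
prox(1.4366) = sign(1.4366)*max(|1.4366| - 4.06, 0) = 0.0
prox(8.1168) = sign(8.1168)*max(|8.1168| - 4.06, 0) = 4.0568
prox(-5.377) = sign(-5.377)*max(|-5.377| - 4.06, 0) = -1.317
prox(x) = [0.0, 4.0568, -1.317]
||prox(x)||_1 = 0.0 + 4.0568 + 1.317 = 5.3738


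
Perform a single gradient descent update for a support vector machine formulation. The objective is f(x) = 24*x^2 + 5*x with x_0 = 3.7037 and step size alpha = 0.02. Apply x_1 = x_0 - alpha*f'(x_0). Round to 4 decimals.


We compute the gradient at x_0 and apply the update.
f'(x) = 48*x + 5
f'(3.7037) = 48*3.7037 + 5 = 182.7776
x_1 = 3.7037 - 0.02*182.7776 = 0.0481


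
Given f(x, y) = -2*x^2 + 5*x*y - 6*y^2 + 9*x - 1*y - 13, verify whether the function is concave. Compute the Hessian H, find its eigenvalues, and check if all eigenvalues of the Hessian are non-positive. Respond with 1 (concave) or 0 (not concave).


The Hessian of f(x,y) = -2*x^2 + 5*x*y - 6*y^2 + 9*x - 1*y - 13 is:
H = [[-4, 5], [5, -12]]
Trace = -4 - 12 = -16
Determinant = -4*-12 - (5)^2 = 23
Discriminant = (-16)^2 - 4*23 = 164.0
Eigenvalues: lambda_1 = -14.4031, lambda_2 = -1.5969
The function is concave.

1


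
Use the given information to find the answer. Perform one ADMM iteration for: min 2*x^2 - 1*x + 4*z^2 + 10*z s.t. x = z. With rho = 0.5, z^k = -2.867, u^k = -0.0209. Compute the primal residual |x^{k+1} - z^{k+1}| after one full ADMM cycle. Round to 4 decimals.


ADMM iteration with rho = 0.5, z^k = -2.867, u^k = -0.0209
Step 1: x-update.
Minimize 2*x^2 - 1*x + (0.5/2)*(x + 2.867 - 0.0209)^2
FOC: (2*2 + 0.5)*x = 1 + 0.5*(-2.867 + 0.0209)
x^{k+1} = -0.094
Step 2: z-update.
Minimize 4*z^2 + 10*z + (0.5/2)*(-0.094 - z - 0.0209)^2
FOC: (2*4 + 0.5)*z = -10 + 0.5*(-0.094 - 0.0209)
z^{k+1} = -1.1832
Step 3: u-update.
u^{k+1} = -0.0209 - 0.094 + 1.1832 = 1.0683
Step 4: Primal residual = |-0.094 + 1.1832| = 1.0892


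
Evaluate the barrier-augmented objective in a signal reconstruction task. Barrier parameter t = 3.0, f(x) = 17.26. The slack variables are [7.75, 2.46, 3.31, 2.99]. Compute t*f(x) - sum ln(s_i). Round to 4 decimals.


Step 1: Compute log-barrier.
ln values: [2.0477, 0.9002, 1.1969, 1.0953]
phi = -(2.0477 + 0.9002 + 1.1969 + 1.0953) = -5.2401
Step 2: Compute augmented objective.
t*f(x) = 3.0*17.26 = 51.78
Total = 51.78 - 5.2401 = 46.5399


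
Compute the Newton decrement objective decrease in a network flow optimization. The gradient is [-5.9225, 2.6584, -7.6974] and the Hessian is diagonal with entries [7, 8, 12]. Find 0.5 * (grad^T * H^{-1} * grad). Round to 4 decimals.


Step 1: H is diagonal, so H^(-1) * g = [-0.8461, 0.3323, -0.6415].
Step 2: g^T H^(-1) g = sum_i g_i^2 / H_ii
  = (-5.9225)^2/7 + (2.6584)^2/8 + (-7.6974)^2/12
  = 5.0109 + 0.8834 + 4.9375 = 10.8317
Step 3: Objective decrease = 0.5 * g^T H^(-1) g = 5.4159


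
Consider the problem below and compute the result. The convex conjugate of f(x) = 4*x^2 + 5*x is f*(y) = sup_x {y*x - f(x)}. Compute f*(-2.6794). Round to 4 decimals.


f*(y) = sup_x {y*x - a*x^2 - b*x} = sup_x {(y-b)*x - a*x^2}
FOC: (y - b) - 2a*x = 0 => x* = (y - b)/(2a)
x* = (-2.6794 - 5)/(2*4) = -0.9599
f*(-2.6794) = (y-b)^2/(4a) = (-2.6794 - 5)^2/(4*4)
= 58.9732/16 = 3.6858


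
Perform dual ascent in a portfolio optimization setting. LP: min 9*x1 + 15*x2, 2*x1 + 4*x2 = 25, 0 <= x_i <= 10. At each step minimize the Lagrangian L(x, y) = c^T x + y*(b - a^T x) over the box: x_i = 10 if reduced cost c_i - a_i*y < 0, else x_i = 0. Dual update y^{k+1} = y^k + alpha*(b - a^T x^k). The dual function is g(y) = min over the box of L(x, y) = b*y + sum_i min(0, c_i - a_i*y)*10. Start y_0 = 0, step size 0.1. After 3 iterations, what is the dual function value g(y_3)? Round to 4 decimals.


Dual ascent for LP: min 9*x1 + 15*x2, 2*x1 + 4*x2 = 25, 0 <= x_i <= 10
Step 1: y^k = 0.0, reduced costs: (9.0, 15.0)
  x^k = (0.0, 0.0), subgradient = b - a^T x = 25.0
  y^{k+1} = 0.0 + 0.1*25.0 = 2.5
Step 2: y^k = 2.5, reduced costs: (4.0, 5.0)
  x^k = (0.0, 0.0), subgradient = b - a^T x = 25.0
  y^{k+1} = 2.5 + 0.1*25.0 = 5.0
Step 3: y^k = 5.0, reduced costs: (-1.0, -5.0)
  x^k = (10.0, 10.0), subgradient = b - a^T x = -35.0
  y^{k+1} = 5.0 + 0.1*-35.0 = 1.5
Dual objective at y_3 = 1.5: reduced costs (6.0, 9.0), box minimizer x = (0.0, 0.0)
g(y_3) = b*y + (c1 - a1*y)*x1 + (c2 - a2*y)*x2 = 25*1.5 + 6.0*0.0 + 9.0*0.0 = 37.5 + 0.0 + 0.0 = 37.5


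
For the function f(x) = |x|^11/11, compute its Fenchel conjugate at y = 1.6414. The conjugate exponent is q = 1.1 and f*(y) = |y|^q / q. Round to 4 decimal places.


The conjugate exponent q satisfies 1/p + 1/q = 1.
p = 11, so q = 11/(11 - 1) = 1.1
|y|^q = 1.6414^1.1 = 1.7248
f*(1.6414) = 1.7248 / 1.1 = 1.568


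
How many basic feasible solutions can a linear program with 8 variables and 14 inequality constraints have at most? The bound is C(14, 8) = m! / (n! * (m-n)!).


Each vertex corresponds to some choice of n active constraints out of m, so the number of vertices is at most C(m, n) = m! / (n!(m-n)!).
m = 14, n = 8
Numerator: 14 * 13 * 12 * 11 * 10 * 9 * 8 * 7
Denominator: 8! = 40320
C(14, 8) = 3003


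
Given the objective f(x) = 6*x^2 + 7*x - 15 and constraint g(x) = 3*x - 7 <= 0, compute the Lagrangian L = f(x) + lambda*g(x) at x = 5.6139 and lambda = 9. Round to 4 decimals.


Step 1: Evaluate f(x).
f(5.6139) = 6*5.6139^2 + 7*5.6139 - 15 = 213.3925
Step 2: Evaluate g(x).
g(5.6139) = 3*5.6139 - 7 = 9.8417
Step 3: Compute Lagrangian.
L = 213.3925 + 9*9.8417 = 301.9678


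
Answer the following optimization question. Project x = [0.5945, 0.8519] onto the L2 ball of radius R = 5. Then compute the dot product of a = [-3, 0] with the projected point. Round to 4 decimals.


Step 1: Compute ||x|| (intermediates to 6 decimals).
||x|| = sqrt(0.5945^2 + 0.8519^2) = 1.038828
Step 2: Project.
Since ||x|| <= R, proj = x (no scaling needed).
proj(x) = [0.5945, 0.8519]
Step 3: Dot product.
a^T * proj(x) = -3*0.5945 + 0*0.8519 = -1.7835


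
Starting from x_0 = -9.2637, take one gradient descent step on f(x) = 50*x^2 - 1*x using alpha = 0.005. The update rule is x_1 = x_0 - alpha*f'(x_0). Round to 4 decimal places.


We compute the gradient at x_0 and apply the update.
f'(x) = 100*x - 1
f'(-9.2637) = 100*-9.2637 - 1 = -927.37
x_1 = -9.2637 - 0.005*-927.37 = -4.6269


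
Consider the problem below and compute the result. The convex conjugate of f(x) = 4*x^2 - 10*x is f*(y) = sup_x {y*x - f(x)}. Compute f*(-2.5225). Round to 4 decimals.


f*(y) = sup_x {y*x - a*x^2 - b*x} = sup_x {(y-b)*x - a*x^2}
FOC: (y - b) - 2a*x = 0 => x* = (y - b)/(2a)
x* = (-2.5225 + 10)/(2*4) = 0.9347
f*(-2.5225) = (y-b)^2/(4a) = (-2.5225 + 10)^2/(4*4)
= 55.913/16 = 3.4946


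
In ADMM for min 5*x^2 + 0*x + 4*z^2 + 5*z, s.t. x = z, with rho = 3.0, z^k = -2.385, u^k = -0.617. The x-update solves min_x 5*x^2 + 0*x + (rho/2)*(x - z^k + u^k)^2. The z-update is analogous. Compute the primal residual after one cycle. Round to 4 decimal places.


ADMM iteration with rho = 3.0, z^k = -2.385, u^k = -0.617
Step 1: x-update.
Minimize 5*x^2 + 0*x + (3.0/2)*(x + 2.385 - 0.617)^2
FOC: (2*5 + 3.0)*x = 0 + 3.0*(-2.385 + 0.617)
x^{k+1} = -0.408
Step 2: z-update.
Minimize 4*z^2 + 5*z + (3.0/2)*(-0.408 - z - 0.617)^2
FOC: (2*4 + 3.0)*z = -5 + 3.0*(-0.408 - 0.617)
z^{k+1} = -0.7341
Step 3: u-update.
u^{k+1} = -0.617 - 0.408 + 0.7341 = -0.2909
Step 4: Primal residual = |-0.408 + 0.7341| = 0.3261


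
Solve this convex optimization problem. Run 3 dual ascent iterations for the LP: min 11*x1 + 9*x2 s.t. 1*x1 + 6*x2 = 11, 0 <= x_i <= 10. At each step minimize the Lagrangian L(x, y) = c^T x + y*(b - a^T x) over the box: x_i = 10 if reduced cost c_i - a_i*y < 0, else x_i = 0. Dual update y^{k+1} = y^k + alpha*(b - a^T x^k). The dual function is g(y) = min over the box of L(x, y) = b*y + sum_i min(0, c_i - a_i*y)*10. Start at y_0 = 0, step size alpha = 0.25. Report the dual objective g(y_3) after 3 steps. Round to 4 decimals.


Dual ascent for LP: min 11*x1 + 9*x2, 1*x1 + 6*x2 = 11, 0 <= x_i <= 10
Step 1: y^k = 0.0, reduced costs: (11.0, 9.0)
  x^k = (0.0, 0.0), subgradient = b - a^T x = 11.0
  y^{k+1} = 0.0 + 0.25*11.0 = 2.75
Step 2: y^k = 2.75, reduced costs: (8.25, -7.5)
  x^k = (0.0, 10.0), subgradient = b - a^T x = -49.0
  y^{k+1} = 2.75 + 0.25*-49.0 = -9.5
Step 3: y^k = -9.5, reduced costs: (20.5, 66.0)
  x^k = (0.0, 0.0), subgradient = b - a^T x = 11.0
  y^{k+1} = -9.5 + 0.25*11.0 = -6.75
Dual objective at y_3 = -6.75: reduced costs (17.75, 49.5), box minimizer x = (0.0, 0.0)
g(y_3) = b*y + (c1 - a1*y)*x1 + (c2 - a2*y)*x2 = 11*(-6.75) + 17.75*0.0 + 49.5*0.0 = -74.25 + 0.0 + 0.0 = -74.25
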